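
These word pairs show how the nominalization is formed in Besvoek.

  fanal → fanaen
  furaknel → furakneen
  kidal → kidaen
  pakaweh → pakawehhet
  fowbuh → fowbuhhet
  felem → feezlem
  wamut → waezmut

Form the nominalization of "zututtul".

"zututtul" ends in -l. The stems ending in -l (fanal → fanaen, furaknel → furakneen, kidal → kidaen) drop the final letter and add -en.
The other patterns: stems ending in -h double the final consonant and add -et; stems ending in -m or -t insert -ez- after the first vowel.
So zututtul → zututtuen.

zututtuen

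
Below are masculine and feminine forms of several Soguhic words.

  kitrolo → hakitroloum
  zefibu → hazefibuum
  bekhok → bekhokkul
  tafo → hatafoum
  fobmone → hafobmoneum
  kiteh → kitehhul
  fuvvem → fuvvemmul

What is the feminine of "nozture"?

hanoztureum

bekhok and kitrolo both have last vowel 'o' yet inflect differently (bekhokkul, hakitroloum), so the last vowel is not what conditions the rule; whether the stem ends in a vowel or a consonant is.
"nozture" ends in a vowel. The stems ending in a vowel (kitrolo → hakitroloum, fobmone → hafobmoneum, zefibu → hazefibuum) add ha- … -um around the stem.
The other pattern: stems ending in a consonant double the final consonant and add -ul.
So nozture → hanoztureum.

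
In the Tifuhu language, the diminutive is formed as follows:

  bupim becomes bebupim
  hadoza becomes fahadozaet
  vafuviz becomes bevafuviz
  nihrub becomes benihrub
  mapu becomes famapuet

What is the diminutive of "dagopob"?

"dagopob" ends in a consonant. The stems ending in a consonant (vafuviz → bevafuviz, nihrub → benihrub, bupim → bebupim) add the prefix be-.
The other pattern: stems ending in a vowel add fa- … -et around the stem.
So dagopob → bedagopob.

bedagopob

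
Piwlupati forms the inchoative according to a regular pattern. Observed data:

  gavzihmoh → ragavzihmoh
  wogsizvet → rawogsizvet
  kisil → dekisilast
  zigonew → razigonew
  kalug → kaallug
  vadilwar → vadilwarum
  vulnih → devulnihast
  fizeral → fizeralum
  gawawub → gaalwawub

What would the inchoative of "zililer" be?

razililer

gavzihmoh and vulnih both end in -h yet inflect differently (ragavzihmoh, devulnihast), so the final letter is not what conditions the rule; the last vowel is.
"zililer" has last vowel 'e'. The stems whose last vowel is 'e' (zigonew → razigonew, wogsizvet → rawogsizvet) add the prefix ra-.
The other patterns: stems whose last vowel is 'u' insert -al- after the first vowel; stems whose last vowel is 'a' add -um; stems whose last vowel is 'i' add de- … -ast around the stem.
So zililer → razililer.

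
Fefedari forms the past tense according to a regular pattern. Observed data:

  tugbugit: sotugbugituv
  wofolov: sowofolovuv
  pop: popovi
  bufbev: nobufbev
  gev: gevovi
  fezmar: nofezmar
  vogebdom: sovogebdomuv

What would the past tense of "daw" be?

"daw" has 1 vowel. The stems with 1 vowel (pop → popovi, gev → gevovi) add -ovi.
The other patterns: stems with 2 vowels add the prefix no-; stems with 3 vowels add so- … -uv around the stem.
So daw → dawovi.

dawovi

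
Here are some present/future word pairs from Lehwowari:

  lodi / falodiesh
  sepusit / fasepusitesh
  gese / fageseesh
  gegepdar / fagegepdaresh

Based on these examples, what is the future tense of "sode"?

fasodeesh

Every pair shown (lodi → falodiesh, sepusit → fasepusitesh, gese → fageseesh, …) follows the same rule: add fa- … -esh around the stem.
So sode → fasodeesh.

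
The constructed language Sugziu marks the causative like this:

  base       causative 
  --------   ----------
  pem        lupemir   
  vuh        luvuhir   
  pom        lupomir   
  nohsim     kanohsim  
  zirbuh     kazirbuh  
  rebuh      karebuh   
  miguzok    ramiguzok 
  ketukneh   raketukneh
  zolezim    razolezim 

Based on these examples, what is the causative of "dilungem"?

radilungem

"dilungem" has 3 vowels. The stems with 3 vowels (miguzok → ramiguzok, ketukneh → raketukneh, zolezim → razolezim) add the prefix ra-.
So dilungem → radilungem.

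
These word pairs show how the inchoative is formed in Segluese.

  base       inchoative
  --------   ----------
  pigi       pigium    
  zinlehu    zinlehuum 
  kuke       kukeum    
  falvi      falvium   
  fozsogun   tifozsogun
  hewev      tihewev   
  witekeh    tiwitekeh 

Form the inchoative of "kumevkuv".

zinlehu and fozsogun both have last vowel 'u' yet inflect differently (zinlehuum, tifozsogun), so the last vowel is not what conditions the rule; whether the stem ends in a vowel or a consonant is.
"kumevkuv" ends in a consonant. The stems ending in a consonant (fozsogun → tifozsogun, hewev → tihewev, witekeh → tiwitekeh) add the prefix ti-.
So kumevkuv → tikumevkuv.

tikumevkuv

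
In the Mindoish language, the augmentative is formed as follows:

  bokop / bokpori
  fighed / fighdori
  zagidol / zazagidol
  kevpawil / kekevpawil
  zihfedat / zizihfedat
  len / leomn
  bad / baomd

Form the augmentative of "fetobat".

fefetobat

"fetobat" has 3 vowels. The stems with 3 vowels (kevpawil → kekevpawil, zagidol → zazagidol, zihfedat → zizihfedat) repeat the first consonant+vowel as a prefix.
So fetobat → fefetobat.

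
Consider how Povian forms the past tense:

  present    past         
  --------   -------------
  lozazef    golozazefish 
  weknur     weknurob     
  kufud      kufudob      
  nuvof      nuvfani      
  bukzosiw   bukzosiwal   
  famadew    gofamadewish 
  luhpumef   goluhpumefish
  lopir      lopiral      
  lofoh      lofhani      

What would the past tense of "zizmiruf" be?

famadew and bukzosiw both end in -w yet inflect differently (gofamadewish, bukzosiwal), so the final letter is not what conditions the rule; the last vowel is.
"zizmiruf" has last vowel 'u'. The stems whose last vowel is 'u' (weknur → weknurob, kufud → kufudob) add -ob.
The other patterns: stems whose last vowel is 'e' add go- … -ish around the stem; stems whose last vowel is 'i' add -al; stems whose last vowel is 'o' delete the last vowel and add -ani.
So zizmiruf → zizmirufob.

zizmirufob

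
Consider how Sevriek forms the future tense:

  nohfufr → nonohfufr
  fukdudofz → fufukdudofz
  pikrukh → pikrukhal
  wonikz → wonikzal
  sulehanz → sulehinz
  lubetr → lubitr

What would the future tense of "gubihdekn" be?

fukdudofz and wonikz both end in -z yet inflect differently (fufukdudofz, wonikzal), so the final letter is not what conditions the rule; the second-to-last letter is.
"gubihdekn" has second-to-last letter 'k'. The stems whose second-to-last letter is 'k' (pikrukh → pikrukhal, wonikz → wonikzal) add -al.
So gubihdekn → gubihdeknal.

gubihdeknal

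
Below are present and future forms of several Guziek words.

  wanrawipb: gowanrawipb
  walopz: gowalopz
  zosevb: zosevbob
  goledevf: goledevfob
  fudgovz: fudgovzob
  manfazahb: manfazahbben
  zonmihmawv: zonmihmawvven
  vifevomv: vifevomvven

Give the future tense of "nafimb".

"nafimb" has second-to-last letter 'm'. The one such stem in the data (vifevomv → vifevomvven) doubles the final consonant and adds -en (as do manfazahb, zonmihmawv), so the same rule applies.
So nafimb → nafimbben.

nafimbben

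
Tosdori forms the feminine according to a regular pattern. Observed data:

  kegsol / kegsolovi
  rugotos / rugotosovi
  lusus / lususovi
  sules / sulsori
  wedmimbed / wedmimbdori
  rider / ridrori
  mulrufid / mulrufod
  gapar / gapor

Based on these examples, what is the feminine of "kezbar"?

rugotos and sules both end in -s yet inflect differently (rugotosovi, sulsori), so the final letter is not what conditions the rule; the last vowel is.
"kezbar" has last vowel 'a'. The one such stem in the data (gapar → gapor) changes the last vowel to 'o' (as does mulrufid), so the same rule applies.
The other patterns: stems whose last vowel is 'o' or 'u' add -ovi; stems whose last vowel is 'e' delete the last vowel and add -ori.
So kezbar → kezbor.

kezbor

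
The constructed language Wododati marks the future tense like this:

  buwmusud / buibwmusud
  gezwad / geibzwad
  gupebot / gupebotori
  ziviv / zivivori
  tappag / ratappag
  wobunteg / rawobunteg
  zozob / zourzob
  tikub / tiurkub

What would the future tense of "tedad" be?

"tedad" ends in -d. The stems ending in -d (buwmusud → buibwmusud, gezwad → geibzwad) insert -ib- after the first vowel.
The other patterns: stems ending in -t or -v add -ori; stems ending in -g add the prefix ra-; stems ending in -b insert -ur- after the first vowel.
So tedad → teibdad.

teibdad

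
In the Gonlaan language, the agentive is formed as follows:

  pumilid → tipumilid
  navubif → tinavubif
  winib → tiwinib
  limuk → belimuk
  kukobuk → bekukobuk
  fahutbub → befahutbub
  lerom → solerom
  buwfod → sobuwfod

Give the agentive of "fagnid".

"fagnid" has last vowel 'i'. The stems whose last vowel is 'i' (pumilid → tipumilid, navubif → tinavubif, winib → tiwinib) add the prefix ti-.
So fagnid → tifagnid.

tifagnid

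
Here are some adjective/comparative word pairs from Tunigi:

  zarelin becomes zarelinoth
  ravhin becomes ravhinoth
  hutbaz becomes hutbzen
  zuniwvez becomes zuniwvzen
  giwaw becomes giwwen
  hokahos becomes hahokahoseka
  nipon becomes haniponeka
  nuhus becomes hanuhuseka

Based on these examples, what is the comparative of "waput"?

hawaputeka

zarelin and nipon both end in -n yet inflect differently (zarelinoth, haniponeka), so the final letter is not what conditions the rule; the last vowel is.
"waput" has last vowel 'u'. The one such stem in the data (nuhus → hanuhuseka) adds ha- … -eka around the stem, so the same rule applies.
The other patterns: stems whose last vowel is 'i' add -oth; stems whose last vowel is 'a' or 'e' delete the last vowel and add -en.
So waput → hawaputeka.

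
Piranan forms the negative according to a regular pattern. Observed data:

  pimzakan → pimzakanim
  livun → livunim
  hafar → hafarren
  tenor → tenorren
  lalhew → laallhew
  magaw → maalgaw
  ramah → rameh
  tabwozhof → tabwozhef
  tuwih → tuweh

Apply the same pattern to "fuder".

fuderren

pimzakan and hafar both have last vowel 'a' yet inflect differently (pimzakanim, hafarren), so the last vowel is not what conditions the rule; the final letter is.
"fuder" ends in -r. The stems ending in -r (hafar → hafarren, tenor → tenorren) double the final consonant and add -en.
So fuder → fuderren.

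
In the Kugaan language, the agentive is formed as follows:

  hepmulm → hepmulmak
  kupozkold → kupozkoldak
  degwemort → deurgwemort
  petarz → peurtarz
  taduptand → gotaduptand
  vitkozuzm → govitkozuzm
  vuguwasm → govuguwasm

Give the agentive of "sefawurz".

"sefawurz" has second-to-last letter 'r'. The stems whose second-to-last letter is 'r' (degwemort → deurgwemort, petarz → peurtarz) insert -ur- after the first vowel.
So sefawurz → seurfawurz.

seurfawurz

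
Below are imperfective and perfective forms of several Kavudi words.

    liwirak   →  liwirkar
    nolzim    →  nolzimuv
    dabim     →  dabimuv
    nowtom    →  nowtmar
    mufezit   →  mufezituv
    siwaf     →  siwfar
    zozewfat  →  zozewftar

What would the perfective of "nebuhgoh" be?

mufezit and zozewfat both end in -t yet inflect differently (mufezituv, zozewftar), so the final letter is not what conditions the rule; the last vowel is.
"nebuhgoh" has last vowel 'o'. The one such stem in the data (nowtom → nowtmar) deletes the last vowel and adds -ar (as do zozewfat, liwirak), so the same rule applies.
So nebuhgoh → nebuhghar.

nebuhghar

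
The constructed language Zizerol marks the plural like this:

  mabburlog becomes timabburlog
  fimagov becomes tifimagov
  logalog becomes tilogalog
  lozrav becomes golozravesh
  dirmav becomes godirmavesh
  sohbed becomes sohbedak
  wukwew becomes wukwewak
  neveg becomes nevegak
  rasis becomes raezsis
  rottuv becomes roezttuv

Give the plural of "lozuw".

loezzuw

"lozuw" has last vowel 'u'. The one such stem in the data (rottuv → roezttuv) inserts -ez- after the first vowel (as does rasis), so the same rule applies.
The other patterns: stems whose last vowel is 'o' add the prefix ti-; stems whose last vowel is 'a' add go- … -esh around the stem; stems whose last vowel is 'e' add -ak.
So lozuw → loezzuw.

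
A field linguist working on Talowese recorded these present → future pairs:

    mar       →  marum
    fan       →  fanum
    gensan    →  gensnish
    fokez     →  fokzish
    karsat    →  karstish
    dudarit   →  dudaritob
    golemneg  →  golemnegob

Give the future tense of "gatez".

"gatez" has 2 vowels. The stems with 2 vowels (gensan → gensnish, fokez → fokzish, karsat → karstish) delete the last vowel and add -ish.
So gatez → gatzish.

gatzish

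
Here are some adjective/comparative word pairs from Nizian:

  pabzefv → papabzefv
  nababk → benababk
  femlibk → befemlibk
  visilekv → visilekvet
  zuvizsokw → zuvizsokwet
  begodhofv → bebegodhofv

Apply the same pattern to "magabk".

bemagabk

"magabk" has second-to-last letter 'b'. The stems whose second-to-last letter is 'b' (nababk → benababk, femlibk → befemlibk) add the prefix be-.
The other patterns: stems whose second-to-last letter is 'f' repeat the first consonant+vowel as a prefix; stems whose second-to-last letter is 'k' add -et.
So magabk → bemagabk.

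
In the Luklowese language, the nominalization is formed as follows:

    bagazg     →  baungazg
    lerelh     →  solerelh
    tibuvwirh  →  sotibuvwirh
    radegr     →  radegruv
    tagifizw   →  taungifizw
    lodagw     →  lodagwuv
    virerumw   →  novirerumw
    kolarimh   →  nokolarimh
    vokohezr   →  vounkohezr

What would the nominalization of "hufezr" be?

huunfezr

"hufezr" has second-to-last letter 'z'. The stems whose second-to-last letter is 'z' (tagifizw → taungifizw, bagazg → baungazg, vokohezr → vounkohezr) insert -un- after the first vowel.
The other patterns: stems whose second-to-last letter is 'm' add the prefix no-; stems whose second-to-last letter is 'g' add -uv; stems whose second-to-last letter is 'l' or 'r' add the prefix so-.
So hufezr → huunfezr.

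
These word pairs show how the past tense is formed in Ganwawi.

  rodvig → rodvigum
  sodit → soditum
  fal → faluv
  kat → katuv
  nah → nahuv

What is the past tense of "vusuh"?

vusuhum

sodit and kat both end in -t yet inflect differently (soditum, katuv), so the final letter is not what conditions the rule; the number of vowels is.
"vusuh" has 2 vowels. The stems with 2 vowels (rodvig → rodvigum, sodit → soditum) add -um.
The other pattern: stems with 1 vowel add -uv.
So vusuh → vusuhum.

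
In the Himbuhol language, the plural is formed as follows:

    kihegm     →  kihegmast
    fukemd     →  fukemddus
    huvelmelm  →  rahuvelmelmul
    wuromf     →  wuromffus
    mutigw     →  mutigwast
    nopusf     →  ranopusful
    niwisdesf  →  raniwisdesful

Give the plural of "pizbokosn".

"pizbokosn" has second-to-last letter 's'. The stems whose second-to-last letter is 's' (nopusf → ranopusful, niwisdesf → raniwisdesful) add ra- … -ul around the stem.
The other patterns: stems whose second-to-last letter is 'm' double the final consonant and add -us; stems whose second-to-last letter is 'g' add -ast.
So pizbokosn → rapizbokosnul.

rapizbokosnul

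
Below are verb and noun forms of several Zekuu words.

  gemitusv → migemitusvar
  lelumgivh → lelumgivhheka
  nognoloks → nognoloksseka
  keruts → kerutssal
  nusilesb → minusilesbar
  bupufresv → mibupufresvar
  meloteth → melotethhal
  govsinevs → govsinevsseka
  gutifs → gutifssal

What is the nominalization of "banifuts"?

govsinevs and keruts both end in -s yet inflect differently (govsinevsseka, kerutssal), so the final letter is not what conditions the rule; the second-to-last letter is.
"banifuts" has second-to-last letter 't'. The stems whose second-to-last letter is 't' (keruts → kerutssal, meloteth → melotethhal) double the final consonant and add -al.
The other patterns: stems whose second-to-last letter is 's' add mi- … -ar around the stem; stems whose second-to-last letter is 'k' or 'v' double the final consonant and add -eka.
So banifuts → banifutssal.

banifutssal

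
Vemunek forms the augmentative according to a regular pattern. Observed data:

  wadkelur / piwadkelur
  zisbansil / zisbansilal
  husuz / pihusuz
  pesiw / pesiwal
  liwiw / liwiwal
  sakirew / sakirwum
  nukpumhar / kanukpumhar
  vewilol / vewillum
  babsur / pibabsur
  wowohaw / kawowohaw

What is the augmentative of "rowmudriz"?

sakirew and pesiw both end in -w yet inflect differently (sakirwum, pesiwal), so the final letter is not what conditions the rule; the last vowel is.
"rowmudriz" has last vowel 'i'. The stems whose last vowel is 'i' (pesiw → pesiwal, liwiw → liwiwal, zisbansil → zisbansilal) add -al.
So rowmudriz → rowmudrizal.

rowmudrizal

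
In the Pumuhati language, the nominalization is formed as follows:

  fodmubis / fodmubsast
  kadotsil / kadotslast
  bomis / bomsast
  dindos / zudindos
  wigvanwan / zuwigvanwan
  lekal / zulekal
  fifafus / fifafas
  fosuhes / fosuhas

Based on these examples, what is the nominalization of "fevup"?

fevap

fodmubis and dindos both end in -s yet inflect differently (fodmubsast, zudindos), so the final letter is not what conditions the rule; the last vowel is.
"fevup" has last vowel 'u'. The one such stem in the data (fifafus → fifafas) changes the last vowel to 'a' (as does fosuhes), so the same rule applies.
The other patterns: stems whose last vowel is 'i' delete the last vowel and add -ast; stems whose last vowel is 'a' or 'o' add the prefix zu-.
So fevup → fevap.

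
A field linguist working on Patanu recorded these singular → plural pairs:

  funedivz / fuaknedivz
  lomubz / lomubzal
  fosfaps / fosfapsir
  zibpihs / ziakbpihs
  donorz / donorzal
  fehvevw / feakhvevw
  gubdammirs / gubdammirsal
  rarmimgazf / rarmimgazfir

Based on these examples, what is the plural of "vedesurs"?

vedesursal

gubdammirs and fosfaps both end in -s yet inflect differently (gubdammirsal, fosfapsir), so the final letter is not what conditions the rule; the second-to-last letter is.
"vedesurs" has second-to-last letter 'r'. The stems whose second-to-last letter is 'r' (donorz → donorzal, gubdammirs → gubdammirsal) add -al.
So vedesurs → vedesursal.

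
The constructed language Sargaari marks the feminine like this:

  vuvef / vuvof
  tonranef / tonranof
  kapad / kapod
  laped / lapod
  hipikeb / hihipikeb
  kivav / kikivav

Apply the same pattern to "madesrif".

madesrof

vuvef and hipikeb both have last vowel 'e' yet inflect differently (vuvof, hihipikeb), so the last vowel is not what conditions the rule; the final letter is.
"madesrif" ends in -f. The stems ending in -f (vuvef → vuvof, tonranef → tonranof) change the last vowel to 'o'.
The other pattern: stems ending in -b or -v repeat the first consonant+vowel as a prefix.
So madesrif → madesrof.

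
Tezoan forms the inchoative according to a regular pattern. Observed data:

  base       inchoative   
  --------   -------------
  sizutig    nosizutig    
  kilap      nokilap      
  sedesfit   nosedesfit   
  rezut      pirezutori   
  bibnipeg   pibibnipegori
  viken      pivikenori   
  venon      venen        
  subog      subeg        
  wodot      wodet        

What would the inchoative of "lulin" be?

nolulin

sedesfit and rezut both end in -t yet inflect differently (nosedesfit, pirezutori), so the final letter is not what conditions the rule; the last vowel is.
"lulin" has last vowel 'i'. The stems whose last vowel is 'i' (sizutig → nosizutig, sedesfit → nosedesfit) add the prefix no-.
So lulin → nolulin.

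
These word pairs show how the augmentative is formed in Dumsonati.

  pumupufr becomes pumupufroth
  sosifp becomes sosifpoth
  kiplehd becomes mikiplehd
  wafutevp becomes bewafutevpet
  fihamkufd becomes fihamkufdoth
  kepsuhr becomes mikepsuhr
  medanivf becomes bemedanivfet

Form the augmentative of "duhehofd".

wafutevp and sosifp both end in -p yet inflect differently (bewafutevpet, sosifpoth), so the final letter is not what conditions the rule; the second-to-last letter is.
"duhehofd" has second-to-last letter 'f'. The stems whose second-to-last letter is 'f' (fihamkufd → fihamkufdoth, sosifp → sosifpoth, pumupufr → pumupufroth) add -oth.
The other patterns: stems whose second-to-last letter is 'v' add be- … -et around the stem; stems whose second-to-last letter is 'h' add the prefix mi-.
So duhehofd → duhehofdoth.

duhehofdoth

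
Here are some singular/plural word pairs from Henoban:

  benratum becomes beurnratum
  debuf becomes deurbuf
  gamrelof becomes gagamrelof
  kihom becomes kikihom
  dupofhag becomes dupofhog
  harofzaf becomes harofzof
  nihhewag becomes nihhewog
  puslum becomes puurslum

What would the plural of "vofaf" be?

vofof

kihom and puslum both end in -m yet inflect differently (kikihom, puurslum), so the final letter is not what conditions the rule; the last vowel is.
"vofaf" has last vowel 'a'. The stems whose last vowel is 'a' (nihhewag → nihhewog, dupofhag → dupofhog, harofzaf → harofzof) change the last vowel to 'o'.
So vofaf → vofof.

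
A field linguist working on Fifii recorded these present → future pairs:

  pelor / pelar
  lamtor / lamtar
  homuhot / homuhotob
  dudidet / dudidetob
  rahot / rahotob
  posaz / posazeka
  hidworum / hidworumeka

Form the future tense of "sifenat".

sifenatob

pelor and homuhot both have last vowel 'o' yet inflect differently (pelar, homuhotob), so the last vowel is not what conditions the rule; the final letter is.
"sifenat" ends in -t. The stems ending in -t (homuhot → homuhotob, dudidet → dudidetob, rahot → rahotob) add -ob.
So sifenat → sifenatob.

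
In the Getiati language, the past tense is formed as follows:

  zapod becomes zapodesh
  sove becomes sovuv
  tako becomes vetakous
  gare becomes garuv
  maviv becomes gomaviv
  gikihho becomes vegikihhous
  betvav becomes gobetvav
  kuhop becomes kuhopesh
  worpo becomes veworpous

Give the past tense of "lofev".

golofev

worpo and zapod both have last vowel 'o' yet inflect differently (veworpous, zapodesh), so the last vowel is not what conditions the rule; the final letter is.
"lofev" ends in -v. The stems ending in -v (betvav → gobetvav, maviv → gomaviv) add the prefix go-.
The other patterns: stems ending in -e drop the final letter and add -uv; stems ending in -o add ve- … -us around the stem; stems ending in -d or -p add -esh.
So lofev → golofev.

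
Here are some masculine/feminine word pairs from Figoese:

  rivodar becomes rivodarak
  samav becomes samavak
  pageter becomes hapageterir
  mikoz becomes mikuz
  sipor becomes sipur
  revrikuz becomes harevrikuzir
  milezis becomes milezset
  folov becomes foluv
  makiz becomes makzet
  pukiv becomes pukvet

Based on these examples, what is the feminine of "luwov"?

samav and pukiv both end in -v yet inflect differently (samavak, pukvet), so the final letter is not what conditions the rule; the last vowel is.
"luwov" has last vowel 'o'. The stems whose last vowel is 'o' (sipor → sipur, mikoz → mikuz, folov → foluv) change the last vowel to 'u'.
So luwov → luwuv.

luwuv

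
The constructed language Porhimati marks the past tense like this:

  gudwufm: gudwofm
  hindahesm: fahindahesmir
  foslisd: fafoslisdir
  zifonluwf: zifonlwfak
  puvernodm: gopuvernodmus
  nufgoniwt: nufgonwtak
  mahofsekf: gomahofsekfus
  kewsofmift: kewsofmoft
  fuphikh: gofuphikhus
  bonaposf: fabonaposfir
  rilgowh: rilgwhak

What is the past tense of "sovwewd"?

bonaposf and zifonluwf both end in -f yet inflect differently (fabonaposfir, zifonlwfak), so the final letter is not what conditions the rule; the second-to-last letter is.
"sovwewd" has second-to-last letter 'w'. The stems whose second-to-last letter is 'w' (nufgoniwt → nufgonwtak, zifonluwf → zifonlwfak, rilgowh → rilgwhak) delete the last vowel and add -ak.
So sovwewd → sovwwdak.

sovwwdak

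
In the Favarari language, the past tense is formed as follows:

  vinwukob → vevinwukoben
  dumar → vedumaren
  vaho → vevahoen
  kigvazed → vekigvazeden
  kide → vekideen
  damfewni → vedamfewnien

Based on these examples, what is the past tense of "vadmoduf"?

Every pair shown (vinwukob → vevinwukoben, dumar → vedumaren, vaho → vevahoen, …) follows the same rule: add ve- … -en around the stem.
So vadmoduf → vevadmodufen.

vevadmodufen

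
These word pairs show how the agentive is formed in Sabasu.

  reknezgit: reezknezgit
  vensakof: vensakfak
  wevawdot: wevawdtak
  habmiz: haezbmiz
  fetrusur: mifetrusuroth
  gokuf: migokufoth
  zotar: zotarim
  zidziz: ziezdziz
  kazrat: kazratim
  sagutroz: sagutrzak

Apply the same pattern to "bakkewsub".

mibakkewsuboth

fetrusur and zotar both end in -r yet inflect differently (mifetrusuroth, zotarim), so the final letter is not what conditions the rule; the last vowel is.
"bakkewsub" has last vowel 'u'. The stems whose last vowel is 'u' (gokuf → migokufoth, fetrusur → mifetrusuroth) add mi- … -oth around the stem.
The other patterns: stems whose last vowel is 'i' insert -ez- after the first vowel; stems whose last vowel is 'a' add -im; stems whose last vowel is 'o' delete the last vowel and add -ak.
So bakkewsub → mibakkewsuboth.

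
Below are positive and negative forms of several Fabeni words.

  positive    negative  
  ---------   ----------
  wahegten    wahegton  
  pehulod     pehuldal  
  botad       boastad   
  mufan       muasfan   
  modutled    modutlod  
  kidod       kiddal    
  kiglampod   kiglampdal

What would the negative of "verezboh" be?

verezbhal

botad and pehulod both end in -d yet inflect differently (boastad, pehuldal), so the final letter is not what conditions the rule; the last vowel is.
"verezboh" has last vowel 'o'. The stems whose last vowel is 'o' (pehulod → pehuldal, kiglampod → kiglampdal, kidod → kiddal) delete the last vowel and add -al.
The other patterns: stems whose last vowel is 'a' insert -as- after the first vowel; stems whose last vowel is 'e' change the last vowel to 'o'.
So verezboh → verezbhal.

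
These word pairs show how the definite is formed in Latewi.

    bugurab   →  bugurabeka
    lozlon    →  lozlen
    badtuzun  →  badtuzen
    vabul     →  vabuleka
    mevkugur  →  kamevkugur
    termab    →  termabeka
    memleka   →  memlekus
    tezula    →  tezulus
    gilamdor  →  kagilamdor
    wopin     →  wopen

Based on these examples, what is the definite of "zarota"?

zarotus

tezula and bugurab both have last vowel 'a' yet inflect differently (tezulus, bugurabeka), so the last vowel is not what conditions the rule; the final letter is.
"zarota" ends in -a. The stems ending in -a (tezula → tezulus, memleka → memlekus) drop the final letter and add -us.
The other patterns: stems ending in -n change the last vowel to 'e'; stems ending in -b or -l add -eka; stems ending in -r add the prefix ka-.
So zarota → zarotus.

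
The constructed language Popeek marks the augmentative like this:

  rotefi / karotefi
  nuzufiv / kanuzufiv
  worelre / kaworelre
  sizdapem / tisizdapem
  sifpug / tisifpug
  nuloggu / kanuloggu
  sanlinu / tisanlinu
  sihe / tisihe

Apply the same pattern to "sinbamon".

tisinbamon

sihe and worelre both end in -e yet inflect differently (tisihe, kaworelre), so the final letter is not what conditions the rule; the first letter is.
"sinbamon" begins with s-. The stems beginning with s- (sihe → tisihe, sanlinu → tisanlinu, sizdapem → tisizdapem) add the prefix ti-.
So sinbamon → tisinbamon.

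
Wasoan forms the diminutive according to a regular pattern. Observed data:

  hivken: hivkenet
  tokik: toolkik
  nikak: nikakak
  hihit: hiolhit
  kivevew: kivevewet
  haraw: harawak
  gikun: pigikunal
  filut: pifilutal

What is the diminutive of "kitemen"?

"kitemen" has last vowel 'e'. The stems whose last vowel is 'e' (hivken → hivkenet, kivevew → kivevewet) add -et.
So kitemen → kitemenet.

kitemenet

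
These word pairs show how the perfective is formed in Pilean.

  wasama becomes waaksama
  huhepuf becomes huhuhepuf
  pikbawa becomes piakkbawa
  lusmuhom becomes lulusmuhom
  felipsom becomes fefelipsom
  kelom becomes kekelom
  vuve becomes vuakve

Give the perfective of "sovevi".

vuve and kelom both have 2 vowels yet inflect differently (vuakve, kekelom), so the number of vowels is not what conditions the rule; whether the stem ends in a vowel or a consonant is.
"sovevi" ends in a vowel. The stems ending in a vowel (vuve → vuakve, wasama → waaksama, pikbawa → piakkbawa) insert -ak- after the first vowel.
So sovevi → soakvevi.

soakvevi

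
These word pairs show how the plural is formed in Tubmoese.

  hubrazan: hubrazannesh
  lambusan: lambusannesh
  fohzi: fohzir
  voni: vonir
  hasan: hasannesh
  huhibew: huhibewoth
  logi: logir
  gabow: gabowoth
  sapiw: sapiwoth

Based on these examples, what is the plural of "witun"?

witunnesh

voni and sapiw both have last vowel 'i' yet inflect differently (vonir, sapiwoth), so the last vowel is not what conditions the rule; the final letter is.
"witun" ends in -n. The stems ending in -n (hasan → hasannesh, lambusan → lambusannesh, hubrazan → hubrazannesh) double the final consonant and add -esh.
The other patterns: stems ending in -i drop the final letter and add -ir; stems ending in -w add -oth.
So witun → witunnesh.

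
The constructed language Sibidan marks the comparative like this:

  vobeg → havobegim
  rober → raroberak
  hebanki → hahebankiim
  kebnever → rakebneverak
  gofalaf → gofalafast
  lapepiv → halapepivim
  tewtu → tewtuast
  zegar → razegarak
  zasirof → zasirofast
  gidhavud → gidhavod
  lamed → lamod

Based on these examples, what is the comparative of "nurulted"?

gofalaf and zegar both have last vowel 'a' yet inflect differently (gofalafast, razegarak), so the last vowel is not what conditions the rule; the final letter is.
"nurulted" ends in -d. The stems ending in -d (gidhavud → gidhavod, lamed → lamod) change the last vowel to 'o'.
The other patterns: stems ending in -f or -u add -ast; stems ending in -r add ra- … -ak around the stem; stems ending in -g, -i or -v add ha- … -im around the stem.
So nurulted → nurultod.

nurultod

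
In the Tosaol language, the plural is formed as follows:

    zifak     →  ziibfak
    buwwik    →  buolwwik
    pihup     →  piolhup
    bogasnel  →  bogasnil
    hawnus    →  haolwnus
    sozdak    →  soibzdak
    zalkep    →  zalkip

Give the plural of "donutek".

donutik

zalkep and pihup both end in -p yet inflect differently (zalkip, piolhup), so the final letter is not what conditions the rule; the last vowel is.
"donutek" has last vowel 'e'. The stems whose last vowel is 'e' (bogasnel → bogasnil, zalkep → zalkip) change the last vowel to 'i'.
The other patterns: stems whose last vowel is 'a' insert -ib- after the first vowel; stems whose last vowel is 'i' or 'u' insert -ol- after the first vowel.
So donutek → donutik.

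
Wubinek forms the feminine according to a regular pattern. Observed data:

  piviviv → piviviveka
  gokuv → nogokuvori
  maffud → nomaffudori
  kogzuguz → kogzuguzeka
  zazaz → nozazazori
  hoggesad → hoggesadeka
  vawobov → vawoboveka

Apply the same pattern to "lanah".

nolanahori

kogzuguz and zazaz both end in -z yet inflect differently (kogzuguzeka, nozazazori), so the final letter is not what conditions the rule; the number of vowels is.
"lanah" has 2 vowels. The stems with 2 vowels (zazaz → nozazazori, gokuv → nogokuvori, maffud → nomaffudori) add no- … -ori around the stem.
The other pattern: stems with 3 vowels add -eka.
So lanah → nolanahori.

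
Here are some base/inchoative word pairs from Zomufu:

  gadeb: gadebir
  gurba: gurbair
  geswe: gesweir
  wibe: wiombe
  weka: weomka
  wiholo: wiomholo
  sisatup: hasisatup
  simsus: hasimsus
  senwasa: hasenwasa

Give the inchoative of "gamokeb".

gamokebir

geswe and wibe both end in -e yet inflect differently (gesweir, wiombe), so the final letter is not what conditions the rule; the first letter is.
"gamokeb" begins with g-. The stems beginning with g- (gadeb → gadebir, gurba → gurbair, geswe → gesweir) add -ir.
So gamokeb → gamokebir.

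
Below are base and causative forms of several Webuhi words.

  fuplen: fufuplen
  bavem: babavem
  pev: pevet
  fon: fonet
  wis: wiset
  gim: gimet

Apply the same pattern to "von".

fuplen and fon both end in -n yet inflect differently (fufuplen, fonet), so the final letter is not what conditions the rule; the number of vowels is.
"von" has 1 vowel. The stems with 1 vowel (pev → pevet, fon → fonet, wis → wiset) add -et.
The other pattern: stems with 2 vowels repeat the first consonant+vowel as a prefix.
So von → vonet.

vonet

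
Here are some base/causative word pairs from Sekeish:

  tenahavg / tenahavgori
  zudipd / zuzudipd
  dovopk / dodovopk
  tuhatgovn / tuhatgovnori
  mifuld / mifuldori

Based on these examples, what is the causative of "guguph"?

zudipd and mifuld both end in -d yet inflect differently (zuzudipd, mifuldori), so the final letter is not what conditions the rule; the second-to-last letter is.
"guguph" has second-to-last letter 'p'. The stems whose second-to-last letter is 'p' (zudipd → zuzudipd, dovopk → dodovopk) repeat the first consonant+vowel as a prefix.
So guguph → guguguph.

guguguph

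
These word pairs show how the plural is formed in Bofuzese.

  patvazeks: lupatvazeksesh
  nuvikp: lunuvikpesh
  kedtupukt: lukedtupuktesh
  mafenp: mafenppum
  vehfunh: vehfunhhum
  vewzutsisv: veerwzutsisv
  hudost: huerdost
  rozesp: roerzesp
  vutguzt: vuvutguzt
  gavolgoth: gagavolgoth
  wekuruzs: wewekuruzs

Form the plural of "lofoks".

"lofoks" has second-to-last letter 'k'. The stems whose second-to-last letter is 'k' (patvazeks → lupatvazeksesh, nuvikp → lunuvikpesh, kedtupukt → lukedtupuktesh) add lu- … -esh around the stem.
The other patterns: stems whose second-to-last letter is 'n' double the final consonant and add -um; stems whose second-to-last letter is 's' insert -er- after the first vowel; stems whose second-to-last letter is 't' or 'z' repeat the first consonant+vowel as a prefix.
So lofoks → lulofoksesh.

lulofoksesh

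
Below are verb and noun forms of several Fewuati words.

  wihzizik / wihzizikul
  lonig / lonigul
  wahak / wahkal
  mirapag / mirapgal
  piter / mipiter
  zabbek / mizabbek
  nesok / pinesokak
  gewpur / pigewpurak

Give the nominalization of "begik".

begikul

wihzizik and wahak both end in -k yet inflect differently (wihzizikul, wahkal), so the final letter is not what conditions the rule; the last vowel is.
"begik" has last vowel 'i'. The stems whose last vowel is 'i' (wihzizik → wihzizikul, lonig → lonigul) add -ul.
So begik → begikul.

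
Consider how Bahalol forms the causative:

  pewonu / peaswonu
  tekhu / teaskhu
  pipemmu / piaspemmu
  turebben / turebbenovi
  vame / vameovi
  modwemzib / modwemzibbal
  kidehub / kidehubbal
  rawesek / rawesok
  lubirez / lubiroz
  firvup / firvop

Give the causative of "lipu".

liaspu

pewonu and kidehub both have last vowel 'u' yet inflect differently (peaswonu, kidehubbal), so the last vowel is not what conditions the rule; the final letter is.
"lipu" ends in -u. The stems ending in -u (pewonu → peaswonu, tekhu → teaskhu, pipemmu → piaspemmu) insert -as- after the first vowel.
So lipu → liaspu.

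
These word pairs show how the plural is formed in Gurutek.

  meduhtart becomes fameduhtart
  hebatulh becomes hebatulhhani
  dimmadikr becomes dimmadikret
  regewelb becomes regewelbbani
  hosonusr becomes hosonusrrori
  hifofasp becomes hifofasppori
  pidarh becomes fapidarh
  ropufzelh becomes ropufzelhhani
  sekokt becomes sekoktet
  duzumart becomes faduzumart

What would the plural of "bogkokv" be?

bogkokvet

pidarh and ropufzelh both end in -h yet inflect differently (fapidarh, ropufzelhhani), so the final letter is not what conditions the rule; the second-to-last letter is.
"bogkokv" has second-to-last letter 'k'. The stems whose second-to-last letter is 'k' (sekokt → sekoktet, dimmadikr → dimmadikret) add -et.
So bogkokv → bogkokvet.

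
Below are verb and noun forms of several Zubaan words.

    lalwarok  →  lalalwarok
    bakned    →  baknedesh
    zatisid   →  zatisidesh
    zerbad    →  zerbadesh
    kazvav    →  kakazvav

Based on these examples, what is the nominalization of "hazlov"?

"hazlov" ends in -v. The one such stem in the data (kazvav → kakazvav) repeats the first consonant+vowel as a prefix (as does lalwarok), so the same rule applies.
So hazlov → hahazlov.

hahazlov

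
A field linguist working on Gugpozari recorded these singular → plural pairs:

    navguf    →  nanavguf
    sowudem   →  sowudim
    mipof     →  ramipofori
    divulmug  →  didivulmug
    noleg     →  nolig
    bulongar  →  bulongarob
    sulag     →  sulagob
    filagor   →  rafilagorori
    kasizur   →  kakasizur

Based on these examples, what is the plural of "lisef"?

lisif

sulag and noleg both end in -g yet inflect differently (sulagob, nolig), so the final letter is not what conditions the rule; the last vowel is.
"lisef" has last vowel 'e'. The stems whose last vowel is 'e' (sowudem → sowudim, noleg → nolig) change the last vowel to 'i'.
The other patterns: stems whose last vowel is 'a' add -ob; stems whose last vowel is 'u' repeat the first consonant+vowel as a prefix; stems whose last vowel is 'o' add ra- … -ori around the stem.
So lisef → lisif.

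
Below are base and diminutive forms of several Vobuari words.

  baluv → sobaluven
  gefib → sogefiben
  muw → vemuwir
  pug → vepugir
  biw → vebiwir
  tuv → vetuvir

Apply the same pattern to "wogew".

baluv and tuv both end in -v yet inflect differently (sobaluven, vetuvir), so the final letter is not what conditions the rule; the number of vowels is.
"wogew" has 2 vowels. The stems with 2 vowels (baluv → sobaluven, gefib → sogefiben) add so- … -en around the stem.
The other pattern: stems with 1 vowel add ve- … -ir around the stem.
So wogew → sowogewen.

sowogewen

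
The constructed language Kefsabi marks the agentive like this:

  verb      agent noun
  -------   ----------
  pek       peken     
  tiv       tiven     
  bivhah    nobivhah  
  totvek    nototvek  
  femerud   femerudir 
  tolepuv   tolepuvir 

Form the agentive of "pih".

pihen

pek and totvek both end in -k yet inflect differently (peken, nototvek), so the final letter is not what conditions the rule; the number of vowels is.
"pih" has 1 vowel. The stems with 1 vowel (pek → peken, tiv → tiven) add -en.
The other patterns: stems with 2 vowels add the prefix no-; stems with 3 vowels add -ir.
So pih → pihen.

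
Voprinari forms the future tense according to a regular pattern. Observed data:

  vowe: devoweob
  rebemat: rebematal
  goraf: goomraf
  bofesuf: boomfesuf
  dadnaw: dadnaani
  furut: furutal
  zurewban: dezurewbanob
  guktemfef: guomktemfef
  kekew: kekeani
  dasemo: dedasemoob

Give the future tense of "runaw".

"runaw" ends in -w. The stems ending in -w (kekew → kekeani, dadnaw → dadnaani) drop the final letter and add -ani.
The other patterns: stems ending in -f insert -om- after the first vowel; stems ending in -t add -al; stems ending in -e, -n or -o add de- … -ob around the stem.
So runaw → runaani.

runaani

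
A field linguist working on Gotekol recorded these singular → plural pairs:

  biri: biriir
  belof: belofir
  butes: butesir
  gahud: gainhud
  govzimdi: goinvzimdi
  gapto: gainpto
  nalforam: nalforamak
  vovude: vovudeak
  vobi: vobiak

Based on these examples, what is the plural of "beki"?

bekiir

"beki" begins with b-. The stems beginning with b- (biri → biriir, belof → belofir, butes → butesir) add -ir.
The other patterns: stems beginning with g- insert -in- after the first vowel; stems beginning with n- or v- add -ak.
So beki → bekiir.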